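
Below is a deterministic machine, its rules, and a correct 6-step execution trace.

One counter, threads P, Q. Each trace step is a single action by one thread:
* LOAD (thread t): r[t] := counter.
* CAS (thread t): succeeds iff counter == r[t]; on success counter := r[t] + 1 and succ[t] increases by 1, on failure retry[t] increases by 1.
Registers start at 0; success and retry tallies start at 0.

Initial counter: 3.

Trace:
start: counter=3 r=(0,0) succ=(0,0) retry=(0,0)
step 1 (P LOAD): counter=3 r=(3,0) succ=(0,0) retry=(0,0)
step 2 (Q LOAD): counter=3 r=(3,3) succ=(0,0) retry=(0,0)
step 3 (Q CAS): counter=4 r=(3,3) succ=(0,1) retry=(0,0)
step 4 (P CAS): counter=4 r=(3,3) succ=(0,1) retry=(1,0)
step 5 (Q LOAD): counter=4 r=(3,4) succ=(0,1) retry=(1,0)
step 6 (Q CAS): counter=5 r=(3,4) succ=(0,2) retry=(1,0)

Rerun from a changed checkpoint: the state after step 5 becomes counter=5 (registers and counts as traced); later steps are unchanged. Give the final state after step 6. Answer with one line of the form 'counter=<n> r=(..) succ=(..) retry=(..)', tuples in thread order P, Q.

counter=5 r=(3,4) succ=(0,1) retry=(1,1)

state after step 5 := counter=5 r=(3,4) succ=(0,1) retry=(1,0)
step 6 (Q CAS): counter=5 r=(3,4) succ=(0,1) retry=(1,1)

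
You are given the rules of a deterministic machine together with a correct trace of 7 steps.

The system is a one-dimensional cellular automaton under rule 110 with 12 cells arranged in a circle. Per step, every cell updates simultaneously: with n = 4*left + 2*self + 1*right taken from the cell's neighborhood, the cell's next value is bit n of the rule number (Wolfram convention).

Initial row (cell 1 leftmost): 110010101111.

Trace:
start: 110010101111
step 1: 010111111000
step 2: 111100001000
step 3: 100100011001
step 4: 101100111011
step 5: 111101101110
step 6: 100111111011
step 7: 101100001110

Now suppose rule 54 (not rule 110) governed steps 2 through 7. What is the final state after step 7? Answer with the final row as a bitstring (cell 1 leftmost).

(re-executing steps 2..7 under rule 54; state before step 2: 010111111000)
step 2: 111000000100
step 3: 000100001111
step 4: 101110010000
step 5: 110001111001
step 6: 001010000110
step 7: 011111001001

011111001001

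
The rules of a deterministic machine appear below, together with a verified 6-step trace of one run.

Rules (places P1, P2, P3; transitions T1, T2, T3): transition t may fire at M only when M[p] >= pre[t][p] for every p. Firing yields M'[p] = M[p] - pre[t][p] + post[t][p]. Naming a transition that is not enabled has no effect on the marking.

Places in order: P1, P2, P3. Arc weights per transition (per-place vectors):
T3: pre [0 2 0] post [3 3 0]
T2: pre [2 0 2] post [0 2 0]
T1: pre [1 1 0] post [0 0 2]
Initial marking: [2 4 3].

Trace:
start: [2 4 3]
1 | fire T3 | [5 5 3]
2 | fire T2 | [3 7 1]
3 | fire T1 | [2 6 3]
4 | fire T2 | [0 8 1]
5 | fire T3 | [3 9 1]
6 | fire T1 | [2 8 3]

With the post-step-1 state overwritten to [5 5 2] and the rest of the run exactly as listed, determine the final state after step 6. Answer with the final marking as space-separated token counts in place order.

state after step 1 := [5 5 2]
2 | fire T2 | [3 7 0]
3 | fire T1 | [2 6 2]
4 | fire T2 | [0 8 0]
5 | fire T3 | [3 9 0]
6 | fire T1 | [2 8 2]

2 8 2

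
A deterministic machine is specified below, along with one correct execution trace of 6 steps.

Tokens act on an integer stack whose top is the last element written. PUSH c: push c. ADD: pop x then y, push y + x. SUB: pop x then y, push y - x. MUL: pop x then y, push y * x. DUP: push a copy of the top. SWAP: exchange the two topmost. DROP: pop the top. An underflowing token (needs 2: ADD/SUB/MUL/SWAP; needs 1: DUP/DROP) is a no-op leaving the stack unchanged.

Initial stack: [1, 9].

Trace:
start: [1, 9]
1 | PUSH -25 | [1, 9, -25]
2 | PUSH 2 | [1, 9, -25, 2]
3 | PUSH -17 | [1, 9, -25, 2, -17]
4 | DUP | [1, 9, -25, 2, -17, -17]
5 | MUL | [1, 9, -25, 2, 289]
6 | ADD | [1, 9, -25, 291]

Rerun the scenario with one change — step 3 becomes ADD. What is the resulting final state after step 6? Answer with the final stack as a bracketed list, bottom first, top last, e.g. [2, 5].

[1, 538]

(re-executing from step 3 with the substitution; state before step 3: [1, 9, -25, 2])
3 | ADD | [1, 9, -23]
4 | DUP | [1, 9, -23, -23]
5 | MUL | [1, 9, 529]
6 | ADD | [1, 538]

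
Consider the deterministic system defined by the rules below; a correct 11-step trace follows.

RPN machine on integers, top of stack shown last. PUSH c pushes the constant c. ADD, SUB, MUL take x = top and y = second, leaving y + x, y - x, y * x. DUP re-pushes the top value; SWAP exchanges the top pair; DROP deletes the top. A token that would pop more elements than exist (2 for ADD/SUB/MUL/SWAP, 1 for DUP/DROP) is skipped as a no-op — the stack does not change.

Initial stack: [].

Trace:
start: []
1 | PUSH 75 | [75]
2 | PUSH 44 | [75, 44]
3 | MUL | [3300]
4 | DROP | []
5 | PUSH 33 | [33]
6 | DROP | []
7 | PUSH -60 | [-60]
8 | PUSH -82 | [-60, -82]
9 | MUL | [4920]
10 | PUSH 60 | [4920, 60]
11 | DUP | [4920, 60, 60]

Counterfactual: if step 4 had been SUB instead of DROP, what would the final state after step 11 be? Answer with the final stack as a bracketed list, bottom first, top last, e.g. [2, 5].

[3300, 4920, 60, 60]

(re-executing from step 4 with the substitution; state before step 4: [3300])
4 | SUB | [3300]
5 | PUSH 33 | [3300, 33]
6 | DROP | [3300]
7 | PUSH -60 | [3300, -60]
8 | PUSH -82 | [3300, -60, -82]
9 | MUL | [3300, 4920]
10 | PUSH 60 | [3300, 4920, 60]
11 | DUP | [3300, 4920, 60, 60]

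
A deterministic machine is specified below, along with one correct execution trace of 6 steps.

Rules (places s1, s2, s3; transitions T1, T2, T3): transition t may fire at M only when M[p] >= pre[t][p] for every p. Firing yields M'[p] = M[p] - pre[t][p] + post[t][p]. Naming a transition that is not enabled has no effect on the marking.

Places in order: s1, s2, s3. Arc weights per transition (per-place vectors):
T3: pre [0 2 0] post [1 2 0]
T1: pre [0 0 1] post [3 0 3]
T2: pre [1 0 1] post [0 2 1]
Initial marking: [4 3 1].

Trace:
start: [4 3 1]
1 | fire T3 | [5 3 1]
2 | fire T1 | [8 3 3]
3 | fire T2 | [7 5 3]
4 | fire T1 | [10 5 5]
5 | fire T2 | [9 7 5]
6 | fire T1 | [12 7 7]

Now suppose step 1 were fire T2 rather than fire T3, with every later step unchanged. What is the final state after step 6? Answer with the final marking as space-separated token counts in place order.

10 9 7

(re-executing from step 1 with the substitution; state before step 1: [4 3 1])
1 | fire T2 | [3 5 1]
2 | fire T1 | [6 5 3]
3 | fire T2 | [5 7 3]
4 | fire T1 | [8 7 5]
5 | fire T2 | [7 9 5]
6 | fire T1 | [10 9 7]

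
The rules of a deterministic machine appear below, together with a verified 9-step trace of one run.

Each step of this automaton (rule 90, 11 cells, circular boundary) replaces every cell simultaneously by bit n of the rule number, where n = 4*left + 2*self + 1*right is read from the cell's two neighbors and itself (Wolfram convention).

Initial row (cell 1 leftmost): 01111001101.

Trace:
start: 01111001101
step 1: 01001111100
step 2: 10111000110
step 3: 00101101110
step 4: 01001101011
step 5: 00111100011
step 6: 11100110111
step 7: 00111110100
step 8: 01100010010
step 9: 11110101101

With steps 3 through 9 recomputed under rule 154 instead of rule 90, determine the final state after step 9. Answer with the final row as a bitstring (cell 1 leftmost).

(re-executing steps 3..9 under rule 154; state before step 3: 10111000110)
step 3: 00110101100
step 4: 01100001010
step 5: 11010010001
step 6: 10001101011
step 7: 01011000011
step 8: 00010100110
step 9: 00100011101

00100011101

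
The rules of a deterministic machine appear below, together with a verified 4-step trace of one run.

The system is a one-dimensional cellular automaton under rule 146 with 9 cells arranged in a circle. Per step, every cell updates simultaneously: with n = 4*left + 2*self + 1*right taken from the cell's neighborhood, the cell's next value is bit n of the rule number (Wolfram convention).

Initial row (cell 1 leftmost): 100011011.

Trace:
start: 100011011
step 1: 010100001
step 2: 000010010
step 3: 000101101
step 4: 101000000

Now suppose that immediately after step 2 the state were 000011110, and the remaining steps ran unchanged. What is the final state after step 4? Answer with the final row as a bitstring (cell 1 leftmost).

101000000

state after step 2 := 000011110
step 3: 000101101
step 4: 101000000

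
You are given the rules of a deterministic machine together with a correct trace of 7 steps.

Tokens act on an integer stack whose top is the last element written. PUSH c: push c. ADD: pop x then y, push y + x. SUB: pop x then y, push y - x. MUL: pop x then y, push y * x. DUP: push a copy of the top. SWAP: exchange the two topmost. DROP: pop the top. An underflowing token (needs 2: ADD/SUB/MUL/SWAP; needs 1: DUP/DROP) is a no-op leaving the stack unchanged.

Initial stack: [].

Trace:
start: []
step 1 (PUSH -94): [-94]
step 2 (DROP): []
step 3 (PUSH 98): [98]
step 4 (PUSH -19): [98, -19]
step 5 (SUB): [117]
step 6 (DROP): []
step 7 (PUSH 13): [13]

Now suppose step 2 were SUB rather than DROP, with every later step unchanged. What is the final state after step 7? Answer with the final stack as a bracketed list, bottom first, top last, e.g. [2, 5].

(re-executing from step 2 with the substitution; state before step 2: [-94])
step 2 (SUB): [-94]
step 3 (PUSH 98): [-94, 98]
step 4 (PUSH -19): [-94, 98, -19]
step 5 (SUB): [-94, 117]
step 6 (DROP): [-94]
step 7 (PUSH 13): [-94, 13]

[-94, 13]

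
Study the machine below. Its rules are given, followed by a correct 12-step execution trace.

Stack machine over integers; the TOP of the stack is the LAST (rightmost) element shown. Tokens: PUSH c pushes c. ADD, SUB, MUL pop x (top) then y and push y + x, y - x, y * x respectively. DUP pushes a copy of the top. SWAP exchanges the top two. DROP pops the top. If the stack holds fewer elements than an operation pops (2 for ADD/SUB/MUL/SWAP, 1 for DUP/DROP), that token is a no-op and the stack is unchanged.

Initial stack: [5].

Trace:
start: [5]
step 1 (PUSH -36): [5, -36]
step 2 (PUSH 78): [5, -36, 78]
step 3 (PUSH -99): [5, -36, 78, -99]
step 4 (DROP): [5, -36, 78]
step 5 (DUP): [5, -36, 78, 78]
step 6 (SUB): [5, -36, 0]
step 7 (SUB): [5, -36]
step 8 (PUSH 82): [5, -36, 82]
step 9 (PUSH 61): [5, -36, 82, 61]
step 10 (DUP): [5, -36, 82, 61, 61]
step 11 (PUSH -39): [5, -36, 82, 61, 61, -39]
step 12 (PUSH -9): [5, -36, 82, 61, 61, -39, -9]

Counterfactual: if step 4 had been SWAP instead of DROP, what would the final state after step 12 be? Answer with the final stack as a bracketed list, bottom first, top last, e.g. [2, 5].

[5, -36, -99, 82, 61, 61, -39, -9]

(re-executing from step 4 with the substitution; state before step 4: [5, -36, 78, -99])
step 4 (SWAP): [5, -36, -99, 78]
step 5 (DUP): [5, -36, -99, 78, 78]
step 6 (SUB): [5, -36, -99, 0]
step 7 (SUB): [5, -36, -99]
step 8 (PUSH 82): [5, -36, -99, 82]
step 9 (PUSH 61): [5, -36, -99, 82, 61]
step 10 (DUP): [5, -36, -99, 82, 61, 61]
step 11 (PUSH -39): [5, -36, -99, 82, 61, 61, -39]
step 12 (PUSH -9): [5, -36, -99, 82, 61, 61, -39, -9]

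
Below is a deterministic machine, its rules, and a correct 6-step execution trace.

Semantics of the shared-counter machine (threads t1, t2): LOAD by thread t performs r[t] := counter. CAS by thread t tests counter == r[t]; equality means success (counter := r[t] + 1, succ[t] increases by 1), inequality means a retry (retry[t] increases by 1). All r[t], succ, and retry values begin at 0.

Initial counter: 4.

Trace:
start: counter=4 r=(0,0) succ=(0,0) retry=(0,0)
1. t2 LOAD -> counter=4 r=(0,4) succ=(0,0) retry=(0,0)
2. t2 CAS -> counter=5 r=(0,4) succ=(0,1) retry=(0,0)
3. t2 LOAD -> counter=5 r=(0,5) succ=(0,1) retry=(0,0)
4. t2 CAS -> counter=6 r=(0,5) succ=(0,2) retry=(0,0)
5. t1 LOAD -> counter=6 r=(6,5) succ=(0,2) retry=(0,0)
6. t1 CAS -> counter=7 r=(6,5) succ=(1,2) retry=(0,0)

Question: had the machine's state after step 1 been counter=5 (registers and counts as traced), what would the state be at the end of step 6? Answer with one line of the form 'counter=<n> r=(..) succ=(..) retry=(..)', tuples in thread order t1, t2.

state after step 1 := counter=5 r=(0,4) succ=(0,0) retry=(0,0)
2. t2 CAS -> counter=5 r=(0,4) succ=(0,0) retry=(0,1)
3. t2 LOAD -> counter=5 r=(0,5) succ=(0,0) retry=(0,1)
4. t2 CAS -> counter=6 r=(0,5) succ=(0,1) retry=(0,1)
5. t1 LOAD -> counter=6 r=(6,5) succ=(0,1) retry=(0,1)
6. t1 CAS -> counter=7 r=(6,5) succ=(1,1) retry=(0,1)

counter=7 r=(6,5) succ=(1,1) retry=(0,1)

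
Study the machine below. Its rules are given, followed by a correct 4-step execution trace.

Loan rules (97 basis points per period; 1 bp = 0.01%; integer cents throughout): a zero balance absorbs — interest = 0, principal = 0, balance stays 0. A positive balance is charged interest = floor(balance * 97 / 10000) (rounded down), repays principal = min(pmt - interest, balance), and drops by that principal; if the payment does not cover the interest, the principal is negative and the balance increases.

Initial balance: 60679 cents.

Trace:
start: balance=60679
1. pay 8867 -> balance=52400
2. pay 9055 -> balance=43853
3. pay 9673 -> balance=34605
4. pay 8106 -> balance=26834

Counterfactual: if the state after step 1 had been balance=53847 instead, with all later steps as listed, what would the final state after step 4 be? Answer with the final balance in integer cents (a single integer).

state after step 1 := balance=53847
2. pay 9055 -> balance=45314
3. pay 9673 -> balance=36080
4. pay 8106 -> balance=28323

28323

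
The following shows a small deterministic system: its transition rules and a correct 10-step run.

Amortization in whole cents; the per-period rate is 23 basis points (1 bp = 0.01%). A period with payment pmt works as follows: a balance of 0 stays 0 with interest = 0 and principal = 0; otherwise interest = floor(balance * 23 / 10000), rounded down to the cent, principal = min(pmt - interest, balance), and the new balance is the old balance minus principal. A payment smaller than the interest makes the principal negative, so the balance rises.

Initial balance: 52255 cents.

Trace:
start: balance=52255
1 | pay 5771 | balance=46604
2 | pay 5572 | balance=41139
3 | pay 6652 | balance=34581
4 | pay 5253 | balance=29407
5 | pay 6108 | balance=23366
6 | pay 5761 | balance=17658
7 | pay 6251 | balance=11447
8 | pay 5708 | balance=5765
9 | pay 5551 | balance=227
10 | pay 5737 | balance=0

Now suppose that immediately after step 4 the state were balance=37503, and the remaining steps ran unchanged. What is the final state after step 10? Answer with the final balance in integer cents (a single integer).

state after step 4 := balance=37503
5 | pay 6108 | balance=31481
6 | pay 5761 | balance=25792
7 | pay 6251 | balance=19600
8 | pay 5708 | balance=13937
9 | pay 5551 | balance=8418
10 | pay 5737 | balance=2700

2700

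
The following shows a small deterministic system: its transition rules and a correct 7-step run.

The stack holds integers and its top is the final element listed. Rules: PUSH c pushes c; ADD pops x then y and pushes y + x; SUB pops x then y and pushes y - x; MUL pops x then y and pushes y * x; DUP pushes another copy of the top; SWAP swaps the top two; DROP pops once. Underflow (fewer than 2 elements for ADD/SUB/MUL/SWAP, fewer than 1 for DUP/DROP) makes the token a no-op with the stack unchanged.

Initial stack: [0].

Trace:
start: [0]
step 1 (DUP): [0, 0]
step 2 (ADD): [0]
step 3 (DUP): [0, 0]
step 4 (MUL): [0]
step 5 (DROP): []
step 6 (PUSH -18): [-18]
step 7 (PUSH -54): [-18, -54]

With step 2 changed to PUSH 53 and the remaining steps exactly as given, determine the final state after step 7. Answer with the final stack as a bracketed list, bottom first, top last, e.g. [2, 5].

(re-executing from step 2 with the substitution; state before step 2: [0, 0])
step 2 (PUSH 53): [0, 0, 53]
step 3 (DUP): [0, 0, 53, 53]
step 4 (MUL): [0, 0, 2809]
step 5 (DROP): [0, 0]
step 6 (PUSH -18): [0, 0, -18]
step 7 (PUSH -54): [0, 0, -18, -54]

[0, 0, -18, -54]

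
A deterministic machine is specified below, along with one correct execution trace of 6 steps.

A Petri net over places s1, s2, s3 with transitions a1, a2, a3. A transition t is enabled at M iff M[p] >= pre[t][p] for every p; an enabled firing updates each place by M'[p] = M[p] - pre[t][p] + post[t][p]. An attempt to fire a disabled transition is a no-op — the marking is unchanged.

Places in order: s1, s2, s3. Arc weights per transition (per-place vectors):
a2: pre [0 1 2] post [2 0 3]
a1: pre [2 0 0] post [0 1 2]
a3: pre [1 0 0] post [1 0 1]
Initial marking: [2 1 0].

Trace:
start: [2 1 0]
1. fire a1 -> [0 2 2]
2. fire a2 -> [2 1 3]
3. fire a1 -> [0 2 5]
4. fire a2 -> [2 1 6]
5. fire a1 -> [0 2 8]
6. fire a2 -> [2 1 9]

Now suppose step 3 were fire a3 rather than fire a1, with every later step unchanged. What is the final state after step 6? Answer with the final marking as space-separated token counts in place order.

4 0 8

(re-executing from step 3 with the substitution; state before step 3: [2 1 3])
3. fire a3 -> [2 1 4]
4. fire a2 -> [4 0 5]
5. fire a1 -> [2 1 7]
6. fire a2 -> [4 0 8]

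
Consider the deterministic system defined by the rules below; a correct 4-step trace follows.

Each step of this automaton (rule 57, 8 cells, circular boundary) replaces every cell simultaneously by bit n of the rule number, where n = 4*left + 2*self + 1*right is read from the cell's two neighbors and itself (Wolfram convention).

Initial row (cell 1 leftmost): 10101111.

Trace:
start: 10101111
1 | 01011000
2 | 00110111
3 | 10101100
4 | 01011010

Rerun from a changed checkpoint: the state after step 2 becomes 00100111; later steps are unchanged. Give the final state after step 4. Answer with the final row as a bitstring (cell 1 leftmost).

state after step 2 := 00100111
3 | 10010100
4 | 01001010

01001010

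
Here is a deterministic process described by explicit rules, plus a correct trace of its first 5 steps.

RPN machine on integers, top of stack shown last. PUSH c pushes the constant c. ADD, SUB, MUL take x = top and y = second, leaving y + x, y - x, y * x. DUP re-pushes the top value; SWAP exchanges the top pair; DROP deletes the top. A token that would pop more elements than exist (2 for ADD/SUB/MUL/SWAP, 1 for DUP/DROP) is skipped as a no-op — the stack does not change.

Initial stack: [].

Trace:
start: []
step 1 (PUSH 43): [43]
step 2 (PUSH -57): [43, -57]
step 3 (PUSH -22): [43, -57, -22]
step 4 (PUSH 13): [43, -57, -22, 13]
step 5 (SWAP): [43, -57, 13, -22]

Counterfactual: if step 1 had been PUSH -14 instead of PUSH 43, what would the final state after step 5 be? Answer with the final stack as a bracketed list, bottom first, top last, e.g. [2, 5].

[-14, -57, 13, -22]

(re-executing from step 1 with the substitution; state before step 1: [])
step 1 (PUSH -14): [-14]
step 2 (PUSH -57): [-14, -57]
step 3 (PUSH -22): [-14, -57, -22]
step 4 (PUSH 13): [-14, -57, -22, 13]
step 5 (SWAP): [-14, -57, 13, -22]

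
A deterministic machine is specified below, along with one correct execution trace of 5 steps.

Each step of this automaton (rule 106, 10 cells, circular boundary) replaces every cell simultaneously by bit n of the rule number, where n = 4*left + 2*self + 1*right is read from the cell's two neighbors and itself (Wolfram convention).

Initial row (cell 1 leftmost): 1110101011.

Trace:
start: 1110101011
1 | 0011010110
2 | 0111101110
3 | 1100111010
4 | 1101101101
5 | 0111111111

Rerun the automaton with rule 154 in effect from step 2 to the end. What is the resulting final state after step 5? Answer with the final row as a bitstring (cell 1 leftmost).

(re-executing steps 2..5 under rule 154; state before step 2: 0011010110)
2 | 0110000101
3 | 0101001000
4 | 1000110100
5 | 0101100011

0101100011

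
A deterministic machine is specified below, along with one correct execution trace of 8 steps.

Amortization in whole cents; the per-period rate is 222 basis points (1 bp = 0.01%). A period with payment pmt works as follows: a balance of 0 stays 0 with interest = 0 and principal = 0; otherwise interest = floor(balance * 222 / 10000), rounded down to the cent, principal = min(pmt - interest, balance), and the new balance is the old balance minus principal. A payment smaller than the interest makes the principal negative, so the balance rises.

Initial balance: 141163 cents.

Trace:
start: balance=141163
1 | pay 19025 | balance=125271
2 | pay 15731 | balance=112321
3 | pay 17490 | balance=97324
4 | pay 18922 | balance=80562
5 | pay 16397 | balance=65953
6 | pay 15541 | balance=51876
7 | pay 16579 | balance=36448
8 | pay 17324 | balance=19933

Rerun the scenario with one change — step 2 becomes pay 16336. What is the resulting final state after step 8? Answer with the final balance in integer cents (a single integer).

19242

(re-executing from step 2 with the substitution; state before step 2: balance=125271)
2 | pay 16336 | balance=111716
3 | pay 17490 | balance=96706
4 | pay 18922 | balance=79930
5 | pay 16397 | balance=65307
6 | pay 15541 | balance=51215
7 | pay 16579 | balance=35772
8 | pay 17324 | balance=19242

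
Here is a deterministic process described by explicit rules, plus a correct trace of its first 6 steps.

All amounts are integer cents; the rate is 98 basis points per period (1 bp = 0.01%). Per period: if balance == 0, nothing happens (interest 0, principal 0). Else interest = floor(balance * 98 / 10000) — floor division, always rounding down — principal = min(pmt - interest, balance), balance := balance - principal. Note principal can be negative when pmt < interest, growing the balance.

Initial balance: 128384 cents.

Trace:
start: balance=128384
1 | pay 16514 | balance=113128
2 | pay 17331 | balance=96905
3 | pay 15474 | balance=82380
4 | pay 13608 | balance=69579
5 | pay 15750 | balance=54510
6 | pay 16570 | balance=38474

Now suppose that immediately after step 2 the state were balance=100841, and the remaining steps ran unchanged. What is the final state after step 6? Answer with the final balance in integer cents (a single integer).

42567

state after step 2 := balance=100841
3 | pay 15474 | balance=86355
4 | pay 13608 | balance=73593
5 | pay 15750 | balance=58564
6 | pay 16570 | balance=42567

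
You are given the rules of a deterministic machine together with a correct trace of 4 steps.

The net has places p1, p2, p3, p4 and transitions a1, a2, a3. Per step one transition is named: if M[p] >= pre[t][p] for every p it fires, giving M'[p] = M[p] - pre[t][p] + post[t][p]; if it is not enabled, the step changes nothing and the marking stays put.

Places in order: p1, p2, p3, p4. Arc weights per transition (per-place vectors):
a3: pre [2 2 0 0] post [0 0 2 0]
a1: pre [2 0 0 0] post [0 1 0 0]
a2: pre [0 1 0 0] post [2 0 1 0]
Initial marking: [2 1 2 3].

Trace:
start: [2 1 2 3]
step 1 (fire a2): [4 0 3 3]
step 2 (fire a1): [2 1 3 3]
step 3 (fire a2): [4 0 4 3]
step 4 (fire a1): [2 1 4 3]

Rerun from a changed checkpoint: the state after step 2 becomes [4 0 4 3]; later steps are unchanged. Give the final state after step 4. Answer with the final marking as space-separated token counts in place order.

state after step 2 := [4 0 4 3]
step 3 (fire a2): [4 0 4 3]
step 4 (fire a1): [2 1 4 3]

2 1 4 3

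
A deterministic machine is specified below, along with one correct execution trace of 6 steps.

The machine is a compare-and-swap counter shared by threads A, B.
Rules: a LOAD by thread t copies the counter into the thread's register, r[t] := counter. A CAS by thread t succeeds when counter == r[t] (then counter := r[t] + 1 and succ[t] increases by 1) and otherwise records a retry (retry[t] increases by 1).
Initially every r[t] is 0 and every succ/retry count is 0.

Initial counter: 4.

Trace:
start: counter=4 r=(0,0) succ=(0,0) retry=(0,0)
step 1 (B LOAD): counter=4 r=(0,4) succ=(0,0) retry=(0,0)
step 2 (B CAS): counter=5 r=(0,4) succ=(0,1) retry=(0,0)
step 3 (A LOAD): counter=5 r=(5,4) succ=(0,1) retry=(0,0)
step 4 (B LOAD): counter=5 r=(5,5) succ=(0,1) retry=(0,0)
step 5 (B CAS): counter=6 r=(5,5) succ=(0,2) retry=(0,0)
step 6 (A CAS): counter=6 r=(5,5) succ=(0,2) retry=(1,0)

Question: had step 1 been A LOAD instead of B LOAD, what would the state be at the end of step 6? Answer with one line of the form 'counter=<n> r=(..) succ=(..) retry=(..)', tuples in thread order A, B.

counter=5 r=(4,4) succ=(0,1) retry=(1,1)

(re-executing from step 1 with the substitution; state before step 1: counter=4 r=(0,0) succ=(0,0) retry=(0,0))
step 1 (A LOAD): counter=4 r=(4,0) succ=(0,0) retry=(0,0)
step 2 (B CAS): counter=4 r=(4,0) succ=(0,0) retry=(0,1)
step 3 (A LOAD): counter=4 r=(4,0) succ=(0,0) retry=(0,1)
step 4 (B LOAD): counter=4 r=(4,4) succ=(0,0) retry=(0,1)
step 5 (B CAS): counter=5 r=(4,4) succ=(0,1) retry=(0,1)
step 6 (A CAS): counter=5 r=(4,4) succ=(0,1) retry=(1,1)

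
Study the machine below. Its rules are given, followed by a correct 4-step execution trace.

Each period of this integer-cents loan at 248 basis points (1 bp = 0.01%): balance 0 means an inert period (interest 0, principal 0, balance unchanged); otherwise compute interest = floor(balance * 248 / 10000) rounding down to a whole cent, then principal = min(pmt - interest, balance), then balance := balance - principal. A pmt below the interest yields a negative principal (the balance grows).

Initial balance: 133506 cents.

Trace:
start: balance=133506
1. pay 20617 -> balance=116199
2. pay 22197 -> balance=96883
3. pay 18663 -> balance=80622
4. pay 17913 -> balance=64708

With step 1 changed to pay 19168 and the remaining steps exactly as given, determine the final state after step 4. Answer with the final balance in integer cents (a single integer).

(re-executing from step 1 with the substitution; state before step 1: balance=133506)
1. pay 19168 -> balance=117648
2. pay 22197 -> balance=98368
3. pay 18663 -> balance=82144
4. pay 17913 -> balance=66268

66268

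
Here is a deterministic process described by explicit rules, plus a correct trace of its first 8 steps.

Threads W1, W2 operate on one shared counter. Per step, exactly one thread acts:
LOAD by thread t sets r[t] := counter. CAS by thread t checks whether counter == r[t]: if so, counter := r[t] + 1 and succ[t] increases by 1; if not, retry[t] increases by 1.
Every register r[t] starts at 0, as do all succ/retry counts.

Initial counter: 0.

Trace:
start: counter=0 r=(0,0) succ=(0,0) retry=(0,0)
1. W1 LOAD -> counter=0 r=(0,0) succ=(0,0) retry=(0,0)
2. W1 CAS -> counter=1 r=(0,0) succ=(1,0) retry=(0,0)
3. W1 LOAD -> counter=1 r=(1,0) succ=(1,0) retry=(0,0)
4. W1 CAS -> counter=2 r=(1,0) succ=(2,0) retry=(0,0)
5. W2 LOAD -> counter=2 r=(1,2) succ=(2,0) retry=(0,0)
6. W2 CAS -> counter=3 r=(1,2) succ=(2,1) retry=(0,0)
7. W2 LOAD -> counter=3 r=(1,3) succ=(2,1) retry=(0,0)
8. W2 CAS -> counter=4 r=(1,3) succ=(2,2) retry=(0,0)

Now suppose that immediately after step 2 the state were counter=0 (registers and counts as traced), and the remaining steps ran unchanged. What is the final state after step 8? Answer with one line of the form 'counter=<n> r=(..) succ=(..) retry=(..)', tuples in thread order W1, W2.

state after step 2 := counter=0 r=(0,0) succ=(1,0) retry=(0,0)
3. W1 LOAD -> counter=0 r=(0,0) succ=(1,0) retry=(0,0)
4. W1 CAS -> counter=1 r=(0,0) succ=(2,0) retry=(0,0)
5. W2 LOAD -> counter=1 r=(0,1) succ=(2,0) retry=(0,0)
6. W2 CAS -> counter=2 r=(0,1) succ=(2,1) retry=(0,0)
7. W2 LOAD -> counter=2 r=(0,2) succ=(2,1) retry=(0,0)
8. W2 CAS -> counter=3 r=(0,2) succ=(2,2) retry=(0,0)

counter=3 r=(0,2) succ=(2,2) retry=(0,0)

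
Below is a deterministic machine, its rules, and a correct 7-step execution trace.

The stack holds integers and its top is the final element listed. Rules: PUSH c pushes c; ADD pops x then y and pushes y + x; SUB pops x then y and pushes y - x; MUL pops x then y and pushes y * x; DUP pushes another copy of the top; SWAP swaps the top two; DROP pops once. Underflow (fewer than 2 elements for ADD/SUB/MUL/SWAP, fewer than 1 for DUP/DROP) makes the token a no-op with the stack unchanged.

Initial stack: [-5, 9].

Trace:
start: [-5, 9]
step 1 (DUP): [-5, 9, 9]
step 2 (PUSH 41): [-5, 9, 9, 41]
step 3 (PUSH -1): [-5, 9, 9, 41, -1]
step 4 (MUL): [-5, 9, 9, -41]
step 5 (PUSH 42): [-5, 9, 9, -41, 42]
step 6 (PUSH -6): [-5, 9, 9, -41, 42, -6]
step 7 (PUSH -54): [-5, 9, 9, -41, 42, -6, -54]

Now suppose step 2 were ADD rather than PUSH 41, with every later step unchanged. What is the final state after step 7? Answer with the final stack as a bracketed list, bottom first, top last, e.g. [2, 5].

(re-executing from step 2 with the substitution; state before step 2: [-5, 9, 9])
step 2 (ADD): [-5, 18]
step 3 (PUSH -1): [-5, 18, -1]
step 4 (MUL): [-5, -18]
step 5 (PUSH 42): [-5, -18, 42]
step 6 (PUSH -6): [-5, -18, 42, -6]
step 7 (PUSH -54): [-5, -18, 42, -6, -54]

[-5, -18, 42, -6, -54]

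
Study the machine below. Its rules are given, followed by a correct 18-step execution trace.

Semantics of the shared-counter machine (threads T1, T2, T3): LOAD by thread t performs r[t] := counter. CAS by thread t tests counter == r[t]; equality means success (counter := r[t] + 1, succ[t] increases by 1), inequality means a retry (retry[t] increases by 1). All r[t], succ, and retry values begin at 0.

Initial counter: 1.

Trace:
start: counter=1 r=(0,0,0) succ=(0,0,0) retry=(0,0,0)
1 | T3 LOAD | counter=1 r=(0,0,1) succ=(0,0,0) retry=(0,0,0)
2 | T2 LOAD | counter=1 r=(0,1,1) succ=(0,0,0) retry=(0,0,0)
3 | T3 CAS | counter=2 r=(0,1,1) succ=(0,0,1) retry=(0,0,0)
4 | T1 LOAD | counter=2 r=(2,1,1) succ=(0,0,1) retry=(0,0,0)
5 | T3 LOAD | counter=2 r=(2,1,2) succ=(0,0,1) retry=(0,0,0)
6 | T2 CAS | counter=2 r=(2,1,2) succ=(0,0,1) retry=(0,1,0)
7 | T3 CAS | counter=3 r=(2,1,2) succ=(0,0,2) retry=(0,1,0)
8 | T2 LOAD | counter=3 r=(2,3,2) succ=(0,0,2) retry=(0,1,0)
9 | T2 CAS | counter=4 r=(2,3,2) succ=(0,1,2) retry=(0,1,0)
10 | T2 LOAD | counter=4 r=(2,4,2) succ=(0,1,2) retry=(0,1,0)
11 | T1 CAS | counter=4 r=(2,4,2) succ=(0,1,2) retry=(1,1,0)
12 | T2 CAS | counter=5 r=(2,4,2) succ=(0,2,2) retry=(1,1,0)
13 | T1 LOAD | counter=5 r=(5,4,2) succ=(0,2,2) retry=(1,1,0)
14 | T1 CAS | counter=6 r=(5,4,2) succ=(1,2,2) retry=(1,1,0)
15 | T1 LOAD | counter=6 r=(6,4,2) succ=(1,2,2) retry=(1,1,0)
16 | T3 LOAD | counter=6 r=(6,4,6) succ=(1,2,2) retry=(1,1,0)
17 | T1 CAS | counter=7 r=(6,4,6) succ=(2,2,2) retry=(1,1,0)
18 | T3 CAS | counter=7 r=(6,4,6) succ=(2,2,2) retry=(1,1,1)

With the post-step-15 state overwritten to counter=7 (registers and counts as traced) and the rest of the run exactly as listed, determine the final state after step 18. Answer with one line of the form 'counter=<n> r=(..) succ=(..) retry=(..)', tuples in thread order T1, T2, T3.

counter=8 r=(6,4,7) succ=(1,2,3) retry=(2,1,0)

state after step 15 := counter=7 r=(6,4,2) succ=(1,2,2) retry=(1,1,0)
16 | T3 LOAD | counter=7 r=(6,4,7) succ=(1,2,2) retry=(1,1,0)
17 | T1 CAS | counter=7 r=(6,4,7) succ=(1,2,2) retry=(2,1,0)
18 | T3 CAS | counter=8 r=(6,4,7) succ=(1,2,3) retry=(2,1,0)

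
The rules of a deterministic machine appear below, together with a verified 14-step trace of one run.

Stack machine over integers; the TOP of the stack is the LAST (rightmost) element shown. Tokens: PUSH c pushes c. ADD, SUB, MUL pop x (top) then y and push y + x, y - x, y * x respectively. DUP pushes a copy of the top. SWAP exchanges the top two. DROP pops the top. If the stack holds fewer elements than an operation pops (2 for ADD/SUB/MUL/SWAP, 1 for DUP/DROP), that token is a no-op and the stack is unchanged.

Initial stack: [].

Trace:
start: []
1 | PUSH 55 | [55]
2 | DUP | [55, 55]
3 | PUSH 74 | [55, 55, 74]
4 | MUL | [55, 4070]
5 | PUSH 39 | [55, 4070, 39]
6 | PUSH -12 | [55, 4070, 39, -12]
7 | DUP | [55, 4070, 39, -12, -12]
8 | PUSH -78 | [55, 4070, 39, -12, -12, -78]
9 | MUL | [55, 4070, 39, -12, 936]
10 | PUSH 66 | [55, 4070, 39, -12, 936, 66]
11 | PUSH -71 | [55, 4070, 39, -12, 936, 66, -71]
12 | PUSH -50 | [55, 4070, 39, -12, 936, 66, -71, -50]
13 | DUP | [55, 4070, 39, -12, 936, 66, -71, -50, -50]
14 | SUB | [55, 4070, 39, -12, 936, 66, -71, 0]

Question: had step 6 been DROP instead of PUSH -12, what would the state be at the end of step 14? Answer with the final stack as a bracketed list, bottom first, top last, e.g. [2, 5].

(re-executing from step 6 with the substitution; state before step 6: [55, 4070, 39])
6 | DROP | [55, 4070]
7 | DUP | [55, 4070, 4070]
8 | PUSH -78 | [55, 4070, 4070, -78]
9 | MUL | [55, 4070, -317460]
10 | PUSH 66 | [55, 4070, -317460, 66]
11 | PUSH -71 | [55, 4070, -317460, 66, -71]
12 | PUSH -50 | [55, 4070, -317460, 66, -71, -50]
13 | DUP | [55, 4070, -317460, 66, -71, -50, -50]
14 | SUB | [55, 4070, -317460, 66, -71, 0]

[55, 4070, -317460, 66, -71, 0]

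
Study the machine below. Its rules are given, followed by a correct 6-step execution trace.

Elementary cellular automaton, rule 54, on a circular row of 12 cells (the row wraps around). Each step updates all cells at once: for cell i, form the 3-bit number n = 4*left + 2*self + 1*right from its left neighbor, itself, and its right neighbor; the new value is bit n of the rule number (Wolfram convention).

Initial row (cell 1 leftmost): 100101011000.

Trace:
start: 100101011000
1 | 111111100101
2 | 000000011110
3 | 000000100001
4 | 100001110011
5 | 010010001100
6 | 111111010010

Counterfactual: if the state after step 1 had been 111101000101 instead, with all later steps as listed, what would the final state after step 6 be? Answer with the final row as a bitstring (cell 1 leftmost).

111011101110

state after step 1 := 111101000101
2 | 000011101110
3 | 000100010001
4 | 101110111011
5 | 010001000100
6 | 111011101110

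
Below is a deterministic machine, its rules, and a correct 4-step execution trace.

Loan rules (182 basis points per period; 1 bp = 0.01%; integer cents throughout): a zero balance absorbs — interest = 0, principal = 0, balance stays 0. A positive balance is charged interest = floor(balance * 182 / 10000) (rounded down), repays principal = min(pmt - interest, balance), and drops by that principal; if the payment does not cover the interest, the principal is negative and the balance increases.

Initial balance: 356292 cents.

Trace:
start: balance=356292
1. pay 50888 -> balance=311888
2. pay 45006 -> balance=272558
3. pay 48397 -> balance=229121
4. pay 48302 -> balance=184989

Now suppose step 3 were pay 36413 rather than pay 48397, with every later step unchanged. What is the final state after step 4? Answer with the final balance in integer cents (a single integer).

(re-executing from step 3 with the substitution; state before step 3: balance=272558)
3. pay 36413 -> balance=241105
4. pay 48302 -> balance=197191

197191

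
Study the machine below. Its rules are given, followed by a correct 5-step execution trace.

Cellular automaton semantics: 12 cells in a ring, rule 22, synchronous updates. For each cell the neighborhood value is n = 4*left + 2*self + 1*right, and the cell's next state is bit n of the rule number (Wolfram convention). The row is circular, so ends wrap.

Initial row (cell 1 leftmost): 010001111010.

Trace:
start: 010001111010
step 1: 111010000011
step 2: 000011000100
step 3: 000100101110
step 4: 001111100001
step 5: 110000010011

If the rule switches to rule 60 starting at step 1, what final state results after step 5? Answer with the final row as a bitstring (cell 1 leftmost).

(re-executing steps 1..5 under rule 60; state before step 1: 010001111010)
step 1: 011001000111
step 2: 110101100100
step 3: 101111010110
step 4: 111000111101
step 5: 000100100011

000100100011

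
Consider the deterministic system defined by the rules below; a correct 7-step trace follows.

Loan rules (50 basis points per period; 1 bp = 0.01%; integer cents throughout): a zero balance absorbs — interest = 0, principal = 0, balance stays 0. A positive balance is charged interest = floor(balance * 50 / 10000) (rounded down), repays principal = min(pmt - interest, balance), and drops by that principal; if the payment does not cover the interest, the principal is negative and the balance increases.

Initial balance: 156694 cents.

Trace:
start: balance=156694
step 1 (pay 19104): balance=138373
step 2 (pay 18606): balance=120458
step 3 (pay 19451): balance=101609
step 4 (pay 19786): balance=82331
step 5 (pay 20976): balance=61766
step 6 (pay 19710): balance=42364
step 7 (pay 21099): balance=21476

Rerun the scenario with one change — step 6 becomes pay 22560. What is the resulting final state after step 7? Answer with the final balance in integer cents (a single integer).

18612

(re-executing from step 6 with the substitution; state before step 6: balance=61766)
step 6 (pay 22560): balance=39514
step 7 (pay 21099): balance=18612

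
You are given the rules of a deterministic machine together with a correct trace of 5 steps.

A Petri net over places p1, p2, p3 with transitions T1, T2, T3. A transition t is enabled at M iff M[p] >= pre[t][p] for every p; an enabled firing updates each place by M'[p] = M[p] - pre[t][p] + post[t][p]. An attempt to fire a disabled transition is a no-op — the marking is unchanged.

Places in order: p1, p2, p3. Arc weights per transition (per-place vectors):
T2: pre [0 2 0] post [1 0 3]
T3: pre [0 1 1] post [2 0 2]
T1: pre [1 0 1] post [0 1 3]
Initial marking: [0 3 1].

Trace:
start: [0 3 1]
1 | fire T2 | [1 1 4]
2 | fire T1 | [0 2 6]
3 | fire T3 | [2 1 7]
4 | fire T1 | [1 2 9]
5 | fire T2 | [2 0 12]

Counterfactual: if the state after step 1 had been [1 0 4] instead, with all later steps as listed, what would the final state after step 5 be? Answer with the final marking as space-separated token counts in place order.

1 1 9

state after step 1 := [1 0 4]
2 | fire T1 | [0 1 6]
3 | fire T3 | [2 0 7]
4 | fire T1 | [1 1 9]
5 | fire T2 | [1 1 9]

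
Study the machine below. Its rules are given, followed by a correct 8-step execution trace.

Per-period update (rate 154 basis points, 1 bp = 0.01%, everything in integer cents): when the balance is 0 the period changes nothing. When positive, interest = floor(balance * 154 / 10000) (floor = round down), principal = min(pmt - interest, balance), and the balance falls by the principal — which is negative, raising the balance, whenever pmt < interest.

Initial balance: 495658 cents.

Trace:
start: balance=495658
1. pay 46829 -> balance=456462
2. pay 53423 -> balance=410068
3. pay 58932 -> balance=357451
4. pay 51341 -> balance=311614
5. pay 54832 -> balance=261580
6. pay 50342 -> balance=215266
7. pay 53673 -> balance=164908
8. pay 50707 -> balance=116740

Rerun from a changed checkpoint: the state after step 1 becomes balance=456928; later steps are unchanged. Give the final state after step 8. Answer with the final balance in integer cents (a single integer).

117258

state after step 1 := balance=456928
2. pay 53423 -> balance=410541
3. pay 58932 -> balance=357931
4. pay 51341 -> balance=312102
5. pay 54832 -> balance=262076
6. pay 50342 -> balance=215769
7. pay 53673 -> balance=165418
8. pay 50707 -> balance=117258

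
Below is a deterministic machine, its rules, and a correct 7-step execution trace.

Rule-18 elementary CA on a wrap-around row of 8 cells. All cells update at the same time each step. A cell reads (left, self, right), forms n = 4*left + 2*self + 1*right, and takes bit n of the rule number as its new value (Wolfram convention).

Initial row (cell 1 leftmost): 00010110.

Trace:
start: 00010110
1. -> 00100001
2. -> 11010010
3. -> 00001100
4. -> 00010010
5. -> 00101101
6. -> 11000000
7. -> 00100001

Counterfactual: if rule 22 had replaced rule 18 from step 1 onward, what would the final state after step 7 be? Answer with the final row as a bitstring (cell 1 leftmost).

00000000

(re-executing steps 1..7 under rule 22; state before step 1: 00010110)
1. -> 00110001
2. -> 11001011
3. -> 00111000
4. -> 01000100
5. -> 11101110
6. -> 00000000
7. -> 00000000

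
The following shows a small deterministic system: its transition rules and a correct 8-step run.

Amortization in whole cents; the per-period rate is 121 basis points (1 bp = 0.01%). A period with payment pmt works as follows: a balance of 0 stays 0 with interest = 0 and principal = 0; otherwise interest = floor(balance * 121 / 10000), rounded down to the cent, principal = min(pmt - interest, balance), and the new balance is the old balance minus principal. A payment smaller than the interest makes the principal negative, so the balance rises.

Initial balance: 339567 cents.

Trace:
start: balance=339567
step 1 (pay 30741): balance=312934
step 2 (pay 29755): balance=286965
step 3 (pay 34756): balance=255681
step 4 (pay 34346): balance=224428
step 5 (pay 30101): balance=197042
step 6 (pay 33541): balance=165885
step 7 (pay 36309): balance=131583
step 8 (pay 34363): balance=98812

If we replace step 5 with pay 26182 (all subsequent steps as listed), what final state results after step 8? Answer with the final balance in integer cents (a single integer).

(re-executing from step 5 with the substitution; state before step 5: balance=224428)
step 5 (pay 26182): balance=200961
step 6 (pay 33541): balance=169851
step 7 (pay 36309): balance=135597
step 8 (pay 34363): balance=102874

102874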